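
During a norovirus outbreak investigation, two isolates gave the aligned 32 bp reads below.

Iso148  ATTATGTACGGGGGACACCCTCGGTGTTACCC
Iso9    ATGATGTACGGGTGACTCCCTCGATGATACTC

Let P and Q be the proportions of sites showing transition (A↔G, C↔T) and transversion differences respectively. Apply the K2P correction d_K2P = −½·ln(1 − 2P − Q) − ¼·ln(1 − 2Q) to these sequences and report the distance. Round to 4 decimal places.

0.2158

Differing sites — 3:T/G (Tv); 13:G/T (Tv); 17:A/T (Tv); 24:G/A (Ti); 27:T/A (Tv); 31:C/T (Ti).
Of the 6 differences, 2 transitions and 4 transversions over 32 sites: P = 2/32 = 0.062500, Q = 4/32 = 0.125000.
d = −0.5·ln(0.750000) − 0.25·ln(0.750000) = −0.5·(-0.287682) − 0.25·(-0.287682) = 0.2158.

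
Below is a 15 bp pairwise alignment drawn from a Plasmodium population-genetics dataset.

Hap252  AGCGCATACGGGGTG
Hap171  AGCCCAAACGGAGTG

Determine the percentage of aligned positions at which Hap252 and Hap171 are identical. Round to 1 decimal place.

Differing sites — 4:G/C; 7:T/A; 12:G/A.
12 of the 15 sites match, so the percent identity is 12/15 × 100 = 80.0%.

80.0%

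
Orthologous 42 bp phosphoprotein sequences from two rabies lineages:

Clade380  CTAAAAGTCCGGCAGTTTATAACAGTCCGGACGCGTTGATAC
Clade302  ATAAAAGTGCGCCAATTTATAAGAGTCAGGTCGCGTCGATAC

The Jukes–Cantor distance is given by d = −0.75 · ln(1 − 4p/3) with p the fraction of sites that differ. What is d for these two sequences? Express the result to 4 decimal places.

0.2197

Differing sites — 1:C/A; 9:C/G; 12:G/C; 15:G/A; 23:C/G; 28:C/A; 31:A/T; 37:T/C.
p = 8/42 = 0.190476.
d = −0.75 · ln(1 − (4/3)·0.190476) = −0.75 · ln(0.746032) = −0.75 · (-0.292987) = 0.2197.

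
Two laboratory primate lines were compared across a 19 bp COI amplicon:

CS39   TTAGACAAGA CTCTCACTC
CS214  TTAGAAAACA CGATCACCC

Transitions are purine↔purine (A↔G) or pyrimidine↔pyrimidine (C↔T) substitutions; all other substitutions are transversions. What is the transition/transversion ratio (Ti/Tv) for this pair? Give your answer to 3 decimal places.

Differing sites — 6:C/A (Tv); 9:G/C (Tv); 12:T/G (Tv); 13:C/A (Tv); 18:T/C (Ti).
Of the 5 differences, 1 transition and 4 transversions, so Ti/Tv = 1/4 = 0.250.

0.250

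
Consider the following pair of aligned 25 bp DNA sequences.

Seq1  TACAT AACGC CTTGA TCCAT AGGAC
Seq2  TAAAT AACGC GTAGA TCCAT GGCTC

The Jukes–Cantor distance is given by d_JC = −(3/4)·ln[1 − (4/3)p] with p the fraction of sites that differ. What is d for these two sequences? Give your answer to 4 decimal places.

The sequences differ at positions 3 (C/A), 11 (C/G), 13 (T/A), 21 (A/G), 23 (G/C), 24 (A/T).
p = 6/25 = 0.240000.
d = −0.75 · ln(1 − (4/3)·0.240000) = −0.75 · ln(0.680000) = −0.75 · (-0.385662) = 0.2892.

0.2892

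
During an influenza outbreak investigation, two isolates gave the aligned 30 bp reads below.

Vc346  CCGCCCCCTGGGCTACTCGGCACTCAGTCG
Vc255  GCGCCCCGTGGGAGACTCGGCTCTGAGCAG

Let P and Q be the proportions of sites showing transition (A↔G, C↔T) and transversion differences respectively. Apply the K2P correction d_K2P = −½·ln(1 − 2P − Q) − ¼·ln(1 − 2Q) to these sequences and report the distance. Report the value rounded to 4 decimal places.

Mismatches occur at site 1 (C↔G, transversion), site 8 (C↔G, transversion), site 13 (C↔A, transversion), site 14 (T↔G, transversion), site 22 (A↔T, transversion), site 25 (C↔G, transversion), site 28 (T↔C, transition), site 29 (C↔A, transversion).
Of the 8 differences, 1 transition and 7 transversions over 30 sites: P = 1/30 = 0.033333, Q = 7/30 = 0.233333.
d = −0.5·ln(0.700001) − 0.25·ln(0.533334) = −0.5·(-0.356674) − 0.25·(-0.628607) = 0.3355.

0.3355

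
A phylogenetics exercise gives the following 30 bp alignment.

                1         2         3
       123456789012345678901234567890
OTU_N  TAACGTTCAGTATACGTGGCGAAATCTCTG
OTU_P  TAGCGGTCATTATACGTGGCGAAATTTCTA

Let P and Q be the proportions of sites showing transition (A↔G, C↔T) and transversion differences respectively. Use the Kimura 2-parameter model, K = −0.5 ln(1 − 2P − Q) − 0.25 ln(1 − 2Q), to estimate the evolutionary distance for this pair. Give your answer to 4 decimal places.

The sequences differ at positions 3 (A/G, transition), 6 (T/G, transversion), 10 (G/T, transversion), 26 (C/T, transition), 30 (G/A, transition).
Of the 5 differences, 3 transitions and 2 transversions over 30 sites: P = 3/30 = 0.100000, Q = 2/30 = 0.066667.
d = −0.5·ln(0.733333) − 0.25·ln(0.866666) = −0.5·(-0.310155) − 0.25·(-0.143102) = 0.1909.

0.1909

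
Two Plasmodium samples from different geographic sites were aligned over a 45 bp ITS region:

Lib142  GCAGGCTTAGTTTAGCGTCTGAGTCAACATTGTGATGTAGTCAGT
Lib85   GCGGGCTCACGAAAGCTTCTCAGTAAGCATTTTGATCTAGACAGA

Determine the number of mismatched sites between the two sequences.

14

The sequences differ at positions 3 (A/G), 8 (T/C), 10 (G/C), 11 (T/G), 12 (T/A), 13 (T/A), 17 (G/T), 21 (G/C), 25 (C/A), 27 (A/G), 32 (G/T), 37 (G/C), 41 (T/A), 45 (T/A).
That gives 14 mismatches out of 45 aligned sites, so the Hamming distance is 14.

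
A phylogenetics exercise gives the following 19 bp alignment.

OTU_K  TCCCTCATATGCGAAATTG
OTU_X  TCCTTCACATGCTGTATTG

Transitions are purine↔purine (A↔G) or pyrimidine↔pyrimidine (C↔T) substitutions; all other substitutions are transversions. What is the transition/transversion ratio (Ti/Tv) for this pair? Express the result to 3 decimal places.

Mismatches occur at site 4 (C→T, transition), site 8 (T→C, transition), site 13 (G→T, transversion), site 14 (A→G, transition), site 15 (A→T, transversion).
Of the 5 differences, 3 transitions and 2 transversions, so Ti/Tv = 3/2 = 1.500.

1.500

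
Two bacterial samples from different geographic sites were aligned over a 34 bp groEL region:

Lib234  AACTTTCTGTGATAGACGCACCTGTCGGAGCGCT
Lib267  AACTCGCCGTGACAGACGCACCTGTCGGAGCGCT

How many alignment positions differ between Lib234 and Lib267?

4

The sequences differ at positions 5 (T/C), 6 (T/G), 8 (T/C), 13 (T/C).
That gives 4 mismatches out of 34 aligned sites, so the Hamming distance is 4.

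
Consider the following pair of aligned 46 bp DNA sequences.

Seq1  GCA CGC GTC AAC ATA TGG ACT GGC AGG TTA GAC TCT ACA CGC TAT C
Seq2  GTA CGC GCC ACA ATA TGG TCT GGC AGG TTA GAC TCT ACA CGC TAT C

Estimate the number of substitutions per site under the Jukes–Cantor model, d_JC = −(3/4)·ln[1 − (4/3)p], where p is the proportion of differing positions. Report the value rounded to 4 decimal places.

0.1174

The sequences differ at positions 2 (C/T), 8 (T/C), 11 (A/C), 12 (C/A), 19 (A/T).
p = 5/46 = 0.108696.
d = −0.75 · ln(1 − (4/3)·0.108696) = −0.75 · ln(0.855072) = −0.75 · (-0.156570) = 0.1174.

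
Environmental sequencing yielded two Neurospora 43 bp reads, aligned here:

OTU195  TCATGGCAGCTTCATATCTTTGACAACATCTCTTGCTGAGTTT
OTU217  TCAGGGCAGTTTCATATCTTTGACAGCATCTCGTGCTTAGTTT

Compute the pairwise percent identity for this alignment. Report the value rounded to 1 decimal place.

Differing sites — 4:T/G; 10:C/T; 26:A/G; 33:T/G; 38:G/T.
38 of the 43 sites match, so the percent identity is 38/43 × 100 = 88.4%.

88.4%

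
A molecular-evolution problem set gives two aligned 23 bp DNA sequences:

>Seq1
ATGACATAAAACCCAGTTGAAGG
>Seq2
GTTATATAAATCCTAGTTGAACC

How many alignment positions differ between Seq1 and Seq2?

Differing sites — 1:A/G; 3:G/T; 5:C/T; 11:A/T; 14:C/T; 22:G/C; 23:G/C.
That gives 7 mismatches out of 23 aligned sites, so the Hamming distance is 7.

7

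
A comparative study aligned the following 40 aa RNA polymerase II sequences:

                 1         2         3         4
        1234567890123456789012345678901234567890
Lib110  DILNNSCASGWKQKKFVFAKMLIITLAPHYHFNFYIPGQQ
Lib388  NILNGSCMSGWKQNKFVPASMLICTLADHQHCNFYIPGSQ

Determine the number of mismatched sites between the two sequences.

The sequences differ at positions 1 (D/N), 5 (N/G), 8 (A/M), 14 (K/N), 18 (F/P), 20 (K/S), 24 (I/C), 28 (P/D), 30 (Y/Q), 32 (F/C), 39 (Q/S).
That gives 11 mismatches out of 40 aligned sites, so the Hamming distance is 11.

11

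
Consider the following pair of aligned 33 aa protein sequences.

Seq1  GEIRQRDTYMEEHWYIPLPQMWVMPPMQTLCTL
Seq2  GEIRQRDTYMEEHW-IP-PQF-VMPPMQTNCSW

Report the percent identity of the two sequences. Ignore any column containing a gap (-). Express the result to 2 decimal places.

Excluding the 3 gap columns leaves 30 comparable sites.
Mismatches occur at site 21 (M/F), site 30 (L/N), site 32 (T/S), site 33 (L/W).
26 of the 30 comparable sites match, so the percent identity is 26/30 × 100 = 86.67%.

86.67%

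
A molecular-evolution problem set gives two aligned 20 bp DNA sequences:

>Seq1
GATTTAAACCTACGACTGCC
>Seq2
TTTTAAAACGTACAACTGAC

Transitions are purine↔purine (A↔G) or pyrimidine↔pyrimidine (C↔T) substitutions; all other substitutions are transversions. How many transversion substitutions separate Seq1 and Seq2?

5

Mismatches occur at site 1 (G↔T, transversion), site 2 (A↔T, transversion), site 5 (T↔A, transversion), site 10 (C↔G, transversion), site 14 (G↔A, transition), site 19 (C↔A, transversion).
Of the 6 differences, 1 transition and 5 transversions, so the answer is 5.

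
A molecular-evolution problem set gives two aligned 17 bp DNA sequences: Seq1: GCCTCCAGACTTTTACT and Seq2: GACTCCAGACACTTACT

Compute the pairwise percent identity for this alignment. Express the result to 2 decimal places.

82.35%

Differing sites — 2:C/A; 11:T/A; 12:T/C.
14 of the 17 sites match, so the percent identity is 14/17 × 100 = 82.35%.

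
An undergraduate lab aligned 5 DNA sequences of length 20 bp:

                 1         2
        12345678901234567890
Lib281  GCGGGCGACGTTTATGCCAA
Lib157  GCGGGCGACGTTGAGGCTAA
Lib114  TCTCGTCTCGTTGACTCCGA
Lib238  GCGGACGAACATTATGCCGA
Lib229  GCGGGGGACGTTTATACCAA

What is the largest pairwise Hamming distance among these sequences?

Pairwise Hamming distances:
  Lib281 vs Lib157: 3
  Lib281 vs Lib114: 10
  Lib281 vs Lib238: 5
  Lib281 vs Lib229: 2
  Lib157 vs Lib114: 10
  Lib157 vs Lib238: 8
  Lib157 vs Lib229: 5
  Lib114 vs Lib238: 13
  Lib114 vs Lib229: 10
  Lib238 vs Lib229: 7
The largest is 13, between Lib114 and Lib238.

13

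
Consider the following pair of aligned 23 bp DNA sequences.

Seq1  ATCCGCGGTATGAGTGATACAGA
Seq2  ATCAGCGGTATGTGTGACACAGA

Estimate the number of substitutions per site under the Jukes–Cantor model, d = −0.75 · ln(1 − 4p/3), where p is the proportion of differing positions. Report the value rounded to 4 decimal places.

The sequences differ at positions 4 (C/A), 13 (A/T), 18 (T/C).
p = 3/23 = 0.130435.
d = −0.75 · ln(1 − (4/3)·0.130435) = −0.75 · ln(0.826087) = −0.75 · (-0.191055) = 0.1433.

0.1433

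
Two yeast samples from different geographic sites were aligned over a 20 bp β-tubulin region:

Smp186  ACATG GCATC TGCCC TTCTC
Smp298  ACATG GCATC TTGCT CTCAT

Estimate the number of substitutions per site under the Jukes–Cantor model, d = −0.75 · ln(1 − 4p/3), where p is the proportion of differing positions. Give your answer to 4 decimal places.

0.3831

Differing sites — 12:G/T; 13:C/G; 15:C/T; 16:T/C; 19:T/A; 20:C/T.
p = 6/20 = 0.300000.
d = −0.75 · ln(1 − (4/3)·0.300000) = −0.75 · ln(0.600000) = −0.75 · (-0.510826) = 0.3831.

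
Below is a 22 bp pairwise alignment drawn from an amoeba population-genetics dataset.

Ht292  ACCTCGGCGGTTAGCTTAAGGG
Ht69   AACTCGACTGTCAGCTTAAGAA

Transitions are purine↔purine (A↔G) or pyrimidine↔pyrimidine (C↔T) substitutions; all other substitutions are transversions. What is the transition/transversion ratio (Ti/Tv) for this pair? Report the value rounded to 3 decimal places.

2.000

Differing sites — 2:C/A (Tv); 7:G/A (Ti); 9:G/T (Tv); 12:T/C (Ti); 21:G/A (Ti); 22:G/A (Ti).
Of the 6 differences, 4 transitions and 2 transversions, so Ti/Tv = 4/2 = 2.000.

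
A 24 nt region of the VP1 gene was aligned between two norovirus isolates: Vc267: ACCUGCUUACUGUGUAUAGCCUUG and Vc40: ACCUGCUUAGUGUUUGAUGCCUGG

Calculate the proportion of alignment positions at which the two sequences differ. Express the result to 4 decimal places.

Differing sites — 10:C/G; 14:G/U; 16:A/G; 17:U/A; 18:A/U; 23:U/G.
There are 6 differences over 24 sites, so p = 6/24 = 0.2500.

0.2500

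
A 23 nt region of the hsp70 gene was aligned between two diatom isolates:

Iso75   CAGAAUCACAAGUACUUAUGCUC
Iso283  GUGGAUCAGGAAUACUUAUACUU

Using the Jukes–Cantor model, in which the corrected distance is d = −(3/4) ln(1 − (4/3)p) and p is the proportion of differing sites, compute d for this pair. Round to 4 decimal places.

0.4674

Mismatches occur at site 1 (C/G), site 2 (A/U), site 4 (A/G), site 9 (C/G), site 10 (A/G), site 12 (G/A), site 20 (G/A), site 23 (C/U).
p = 8/23 = 0.347826.
d = −0.75 · ln(1 − (4/3)·0.347826) = −0.75 · ln(0.536232) = −0.75 · (-0.623188) = 0.4674.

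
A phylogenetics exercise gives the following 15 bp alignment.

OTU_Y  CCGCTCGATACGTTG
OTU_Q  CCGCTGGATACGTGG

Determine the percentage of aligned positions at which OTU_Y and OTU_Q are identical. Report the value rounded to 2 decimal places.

Differing sites — 6:C/G; 14:T/G.
13 of the 15 sites match, so the percent identity is 13/15 × 100 = 86.67%.

86.67%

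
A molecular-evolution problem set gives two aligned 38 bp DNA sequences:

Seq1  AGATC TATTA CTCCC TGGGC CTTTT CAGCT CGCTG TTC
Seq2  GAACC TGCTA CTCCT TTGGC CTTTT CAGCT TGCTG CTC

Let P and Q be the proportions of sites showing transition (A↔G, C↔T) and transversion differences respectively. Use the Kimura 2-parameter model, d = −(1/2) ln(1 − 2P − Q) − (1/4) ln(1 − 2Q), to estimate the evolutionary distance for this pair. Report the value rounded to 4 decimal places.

Mismatches occur at site 1 (A→G, transition), site 2 (G→A, transition), site 4 (T→C, transition), site 7 (A→G, transition), site 8 (T→C, transition), site 15 (C→T, transition), site 17 (G→T, transversion), site 31 (C→T, transition), site 36 (T→C, transition).
Of the 9 differences, 8 transitions and 1 transversion over 38 sites: P = 8/38 = 0.210526, Q = 1/38 = 0.026316.
d = −0.5·ln(0.552632) − 0.25·ln(0.947368) = −0.5·(-0.593063) − 0.25·(-0.054068) = 0.3100.

0.3100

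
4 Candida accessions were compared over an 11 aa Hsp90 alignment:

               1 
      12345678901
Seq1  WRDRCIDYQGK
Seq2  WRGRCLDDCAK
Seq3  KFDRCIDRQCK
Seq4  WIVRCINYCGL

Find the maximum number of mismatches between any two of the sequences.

8

Pairwise Hamming distances:
  Seq1 vs Seq2: 5
  Seq1 vs Seq3: 4
  Seq1 vs Seq4: 5
  Seq2 vs Seq3: 7
  Seq2 vs Seq4: 7
  Seq3 vs Seq4: 8
The largest is 8, between Seq3 and Seq4.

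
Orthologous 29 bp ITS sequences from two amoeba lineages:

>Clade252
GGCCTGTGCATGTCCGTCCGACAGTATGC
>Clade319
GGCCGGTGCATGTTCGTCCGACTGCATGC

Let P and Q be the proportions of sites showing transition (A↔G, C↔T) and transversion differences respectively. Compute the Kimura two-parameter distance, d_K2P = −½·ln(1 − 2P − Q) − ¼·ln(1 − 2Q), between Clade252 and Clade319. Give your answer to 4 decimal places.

The sequences differ at positions 5 (T/G, transversion), 14 (C/T, transition), 23 (A/T, transversion), 25 (T/C, transition).
Of the 4 differences, 2 transitions and 2 transversions over 29 sites: P = 2/29 = 0.068966, Q = 2/29 = 0.068966.
d = −0.5·ln(0.793102) − 0.25·ln(0.862068) = −0.5·(-0.231803) − 0.25·(-0.148421) = 0.1530.

0.1530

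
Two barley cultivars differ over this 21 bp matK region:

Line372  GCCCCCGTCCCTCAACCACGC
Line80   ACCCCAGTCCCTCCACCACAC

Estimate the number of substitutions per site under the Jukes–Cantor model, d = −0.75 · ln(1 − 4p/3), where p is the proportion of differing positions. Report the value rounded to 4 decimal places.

0.2197

The sequences differ at positions 1 (G/A), 6 (C/A), 14 (A/C), 20 (G/A).
p = 4/21 = 0.190476.
d = −0.75 · ln(1 − (4/3)·0.190476) = −0.75 · ln(0.746032) = −0.75 · (-0.292987) = 0.2197.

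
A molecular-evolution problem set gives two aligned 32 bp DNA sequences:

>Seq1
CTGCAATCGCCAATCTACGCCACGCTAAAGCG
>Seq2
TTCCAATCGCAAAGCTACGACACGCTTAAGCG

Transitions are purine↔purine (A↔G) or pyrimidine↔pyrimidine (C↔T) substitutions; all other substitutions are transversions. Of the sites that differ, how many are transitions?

The sequences differ at positions 1 (C/T, transition), 3 (G/C, transversion), 11 (C/A, transversion), 14 (T/G, transversion), 20 (C/A, transversion), 27 (A/T, transversion).
Of the 6 differences, 1 transition and 5 transversions, so the answer is 1.

1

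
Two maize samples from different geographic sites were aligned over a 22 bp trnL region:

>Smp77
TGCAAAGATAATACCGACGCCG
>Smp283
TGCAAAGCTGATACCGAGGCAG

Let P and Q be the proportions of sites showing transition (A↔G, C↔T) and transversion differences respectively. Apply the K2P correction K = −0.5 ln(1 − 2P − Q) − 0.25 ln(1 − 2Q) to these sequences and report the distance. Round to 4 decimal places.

0.2085

Mismatches occur at site 8 (A/C, transversion), site 10 (A/G, transition), site 18 (C/G, transversion), site 21 (C/A, transversion).
Of the 4 differences, 1 transition and 3 transversions over 22 sites: P = 1/22 = 0.045455, Q = 3/22 = 0.136364.
d = −0.5·ln(0.772726) − 0.25·ln(0.727272) = −0.5·(-0.257831) − 0.25·(-0.318455) = 0.2085.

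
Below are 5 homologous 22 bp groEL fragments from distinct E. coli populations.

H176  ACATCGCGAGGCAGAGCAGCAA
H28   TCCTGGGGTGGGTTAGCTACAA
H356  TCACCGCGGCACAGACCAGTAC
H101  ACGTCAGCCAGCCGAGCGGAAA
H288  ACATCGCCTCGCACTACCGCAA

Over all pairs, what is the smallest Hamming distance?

Pairwise Hamming distances:
  H176 vs H28: 10
  H176 vs H356: 8
  H176 vs H101: 9
  H176 vs H288: 7
  H28 vs H356: 15
  H28 vs H101: 13
  H28 vs H288: 13
  H356 vs H101: 14
  H356 vs H288: 11
  H101 vs H288: 11
The smallest is 7, between H176 and H288.

7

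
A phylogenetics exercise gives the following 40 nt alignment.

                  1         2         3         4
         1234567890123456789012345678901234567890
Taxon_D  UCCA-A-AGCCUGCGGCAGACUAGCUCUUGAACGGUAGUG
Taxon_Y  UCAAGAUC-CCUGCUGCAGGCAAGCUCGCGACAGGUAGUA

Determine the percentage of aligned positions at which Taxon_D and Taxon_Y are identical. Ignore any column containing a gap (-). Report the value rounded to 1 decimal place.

Excluding the 3 gap columns leaves 37 comparable sites.
Differing sites — 3:C/A; 8:A/C; 15:G/U; 20:A/G; 22:U/A; 28:U/G; 29:U/C; 32:A/C; 33:C/A; 40:G/A.
27 of the 37 comparable sites match, so the percent identity is 27/37 × 100 = 73.0%.

73.0%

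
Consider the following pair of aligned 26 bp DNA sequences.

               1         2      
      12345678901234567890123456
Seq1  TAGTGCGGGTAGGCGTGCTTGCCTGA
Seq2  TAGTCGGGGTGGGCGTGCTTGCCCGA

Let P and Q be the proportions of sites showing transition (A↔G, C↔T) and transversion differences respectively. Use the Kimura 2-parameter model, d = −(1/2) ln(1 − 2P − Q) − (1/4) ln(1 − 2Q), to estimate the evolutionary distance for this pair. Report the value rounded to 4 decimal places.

0.1729

Differing sites — 5:G/C (Tv); 6:C/G (Tv); 11:A/G (Ti); 24:T/C (Ti).
Of the 4 differences, 2 transitions and 2 transversions over 26 sites: P = 2/26 = 0.076923, Q = 2/26 = 0.076923.
d = −0.5·ln(0.769231) − 0.25·ln(0.846154) = −0.5·(-0.262364) − 0.25·(-0.167054) = 0.1729.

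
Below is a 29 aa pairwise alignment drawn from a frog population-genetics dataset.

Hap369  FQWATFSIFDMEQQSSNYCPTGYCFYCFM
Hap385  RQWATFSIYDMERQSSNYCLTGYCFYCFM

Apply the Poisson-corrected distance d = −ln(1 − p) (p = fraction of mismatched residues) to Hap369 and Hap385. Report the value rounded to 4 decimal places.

0.1484

The sequences differ at positions 1 (F/R), 9 (F/Y), 13 (Q/R), 20 (P/L).
p = 4/29 = 0.137931.
d = −ln(1 − 0.137931) = −ln(0.862069) = 0.1484.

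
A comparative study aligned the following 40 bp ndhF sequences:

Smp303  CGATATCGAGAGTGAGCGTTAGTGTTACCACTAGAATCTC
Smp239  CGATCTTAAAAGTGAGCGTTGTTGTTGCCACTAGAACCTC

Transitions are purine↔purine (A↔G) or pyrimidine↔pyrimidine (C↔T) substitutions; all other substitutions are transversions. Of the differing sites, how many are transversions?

The sequences differ at positions 5 (A/C, transversion), 7 (C/T, transition), 8 (G/A, transition), 10 (G/A, transition), 21 (A/G, transition), 22 (G/T, transversion), 27 (A/G, transition), 37 (T/C, transition).
Of the 8 differences, 6 transitions and 2 transversions, so the answer is 2.

2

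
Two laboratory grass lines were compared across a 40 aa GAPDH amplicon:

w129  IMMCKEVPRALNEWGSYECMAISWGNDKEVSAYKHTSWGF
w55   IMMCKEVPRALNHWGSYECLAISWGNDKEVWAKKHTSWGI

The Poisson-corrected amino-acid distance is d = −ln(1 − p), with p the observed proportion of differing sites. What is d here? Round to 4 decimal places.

Differing sites — 13:E/H; 20:M/L; 31:S/W; 33:Y/K; 40:F/I.
p = 5/40 = 0.125000.
d = −ln(1 − 0.125000) = −ln(0.875000) = 0.1335.

0.1335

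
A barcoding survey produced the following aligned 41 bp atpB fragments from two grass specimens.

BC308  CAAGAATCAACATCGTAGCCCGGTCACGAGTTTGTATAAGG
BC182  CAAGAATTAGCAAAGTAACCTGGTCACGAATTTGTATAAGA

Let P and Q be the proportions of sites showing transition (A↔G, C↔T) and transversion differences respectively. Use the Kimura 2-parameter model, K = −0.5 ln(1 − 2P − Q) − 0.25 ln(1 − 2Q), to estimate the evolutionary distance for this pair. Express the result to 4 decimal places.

The sequences differ at positions 8 (C/T, transition), 10 (A/G, transition), 13 (T/A, transversion), 14 (C/A, transversion), 18 (G/A, transition), 21 (C/T, transition), 30 (G/A, transition), 41 (G/A, transition).
Of the 8 differences, 6 transitions and 2 transversions over 41 sites: P = 6/41 = 0.146341, Q = 2/41 = 0.048780.
d = −0.5·ln(0.658538) − 0.25·ln(0.902440) = −0.5·(-0.417733) − 0.25·(-0.102653) = 0.2345.

0.2345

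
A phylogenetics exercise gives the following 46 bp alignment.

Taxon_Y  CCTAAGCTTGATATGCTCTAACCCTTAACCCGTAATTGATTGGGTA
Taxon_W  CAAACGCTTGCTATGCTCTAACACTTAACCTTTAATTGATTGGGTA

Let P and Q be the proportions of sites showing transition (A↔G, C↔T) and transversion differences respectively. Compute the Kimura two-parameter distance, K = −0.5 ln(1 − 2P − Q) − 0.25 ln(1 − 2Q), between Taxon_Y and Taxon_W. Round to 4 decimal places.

Mismatches occur at site 2 (C↔A, transversion), site 3 (T↔A, transversion), site 5 (A↔C, transversion), site 11 (A↔C, transversion), site 23 (C↔A, transversion), site 31 (C↔T, transition), site 32 (G↔T, transversion).
Of the 7 differences, 1 transition and 6 transversions over 46 sites: P = 1/46 = 0.021739, Q = 6/46 = 0.130435.
d = −0.5·ln(0.826087) − 0.25·ln(0.739130) = −0.5·(-0.191055) − 0.25·(-0.302281) = 0.1711.

0.1711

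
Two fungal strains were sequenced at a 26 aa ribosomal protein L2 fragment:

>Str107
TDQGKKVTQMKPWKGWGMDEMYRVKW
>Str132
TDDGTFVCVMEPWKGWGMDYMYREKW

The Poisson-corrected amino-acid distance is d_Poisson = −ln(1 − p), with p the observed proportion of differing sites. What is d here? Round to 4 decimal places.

0.3677

Differing sites — 3:Q/D; 5:K/T; 6:K/F; 8:T/C; 9:Q/V; 11:K/E; 20:E/Y; 24:V/E.
p = 8/26 = 0.307692.
d = −ln(1 − 0.307692) = −ln(0.692308) = 0.3677.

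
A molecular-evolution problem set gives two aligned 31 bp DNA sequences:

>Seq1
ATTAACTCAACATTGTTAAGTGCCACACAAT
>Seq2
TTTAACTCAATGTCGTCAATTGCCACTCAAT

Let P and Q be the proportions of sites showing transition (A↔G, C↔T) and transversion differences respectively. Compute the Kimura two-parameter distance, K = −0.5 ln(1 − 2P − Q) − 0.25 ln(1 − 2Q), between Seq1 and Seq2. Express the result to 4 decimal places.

0.2729

Mismatches occur at site 1 (A→T, transversion), site 11 (C→T, transition), site 12 (A→G, transition), site 14 (T→C, transition), site 17 (T→C, transition), site 20 (G→T, transversion), site 27 (A→T, transversion).
Of the 7 differences, 4 transitions and 3 transversions over 31 sites: P = 4/31 = 0.129032, Q = 3/31 = 0.096774.
d = −0.5·ln(0.645162) − 0.25·ln(0.806452) = −0.5·(-0.438254) − 0.25·(-0.215111) = 0.2729.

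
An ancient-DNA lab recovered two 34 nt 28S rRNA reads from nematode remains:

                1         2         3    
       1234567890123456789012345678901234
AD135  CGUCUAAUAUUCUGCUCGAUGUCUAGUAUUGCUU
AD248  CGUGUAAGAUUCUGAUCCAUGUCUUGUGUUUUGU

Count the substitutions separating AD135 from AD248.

The sequences differ at positions 4 (C/G), 8 (U/G), 15 (C/A), 18 (G/C), 25 (A/U), 28 (A/G), 31 (G/U), 32 (C/U), 33 (U/G).
That gives 9 mismatches out of 34 aligned sites, so the Hamming distance is 9.

9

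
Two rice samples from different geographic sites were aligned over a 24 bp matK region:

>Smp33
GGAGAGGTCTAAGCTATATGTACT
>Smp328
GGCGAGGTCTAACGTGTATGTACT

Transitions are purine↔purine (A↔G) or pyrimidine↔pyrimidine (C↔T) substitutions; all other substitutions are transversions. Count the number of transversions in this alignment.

Mismatches occur at site 3 (A↔C, transversion), site 13 (G↔C, transversion), site 14 (C↔G, transversion), site 16 (A↔G, transition).
Of the 4 differences, 1 transition and 3 transversions, so the answer is 3.

3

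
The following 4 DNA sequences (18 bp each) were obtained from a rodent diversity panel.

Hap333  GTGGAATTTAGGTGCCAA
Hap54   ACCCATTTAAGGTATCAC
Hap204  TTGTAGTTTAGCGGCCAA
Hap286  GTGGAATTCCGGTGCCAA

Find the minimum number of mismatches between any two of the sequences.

2

Pairwise Hamming distances:
  Hap333 vs Hap54: 9
  Hap333 vs Hap204: 5
  Hap333 vs Hap286: 2
  Hap54 vs Hap204: 11
  Hap54 vs Hap286: 10
  Hap204 vs Hap286: 7
The smallest is 2, between Hap333 and Hap286.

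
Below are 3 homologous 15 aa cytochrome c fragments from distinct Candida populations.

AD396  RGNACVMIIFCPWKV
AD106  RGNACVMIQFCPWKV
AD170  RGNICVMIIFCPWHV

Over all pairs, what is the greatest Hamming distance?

Pairwise Hamming distances:
  AD396 vs AD106: 1
  AD396 vs AD170: 2
  AD106 vs AD170: 3
The largest is 3, between AD106 and AD170.

3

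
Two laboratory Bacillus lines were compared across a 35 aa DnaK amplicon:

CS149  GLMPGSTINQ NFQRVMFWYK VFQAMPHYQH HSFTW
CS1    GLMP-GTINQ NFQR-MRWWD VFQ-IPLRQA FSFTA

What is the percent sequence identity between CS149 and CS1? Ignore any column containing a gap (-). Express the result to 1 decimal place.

Excluding the 3 gap columns leaves 32 comparable sites.
Differing sites — 6:S/G; 17:F/R; 19:Y/W; 20:K/D; 25:M/I; 27:H/L; 28:Y/R; 30:H/A; 31:H/F; 35:W/A.
22 of the 32 comparable sites match, so the percent identity is 22/32 × 100 = 68.8%.

68.8%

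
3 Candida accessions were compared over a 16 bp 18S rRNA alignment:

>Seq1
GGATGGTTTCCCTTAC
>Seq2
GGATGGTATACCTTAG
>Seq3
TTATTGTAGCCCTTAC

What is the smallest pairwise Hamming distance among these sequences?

Pairwise Hamming distances:
  Seq1 vs Seq2: 3
  Seq1 vs Seq3: 5
  Seq2 vs Seq3: 6
The smallest is 3, between Seq1 and Seq2.

3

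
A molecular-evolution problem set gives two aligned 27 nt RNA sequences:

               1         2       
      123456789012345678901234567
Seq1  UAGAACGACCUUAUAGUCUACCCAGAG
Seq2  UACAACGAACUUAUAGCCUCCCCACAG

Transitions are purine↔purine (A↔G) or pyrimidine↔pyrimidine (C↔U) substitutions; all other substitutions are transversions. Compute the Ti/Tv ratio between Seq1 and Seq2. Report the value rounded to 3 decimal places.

The sequences differ at positions 3 (G/C, transversion), 9 (C/A, transversion), 17 (U/C, transition), 20 (A/C, transversion), 25 (G/C, transversion).
Of the 5 differences, 1 transition and 4 transversions, so Ti/Tv = 1/4 = 0.250.

0.250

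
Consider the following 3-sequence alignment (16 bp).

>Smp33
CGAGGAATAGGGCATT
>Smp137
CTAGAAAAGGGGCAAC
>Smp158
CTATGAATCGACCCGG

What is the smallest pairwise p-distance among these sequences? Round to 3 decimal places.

Pairwise Hamming distances:
  Smp33 vs Smp137: 6
  Smp33 vs Smp158: 8
  Smp137 vs Smp158: 9
The smallest is 6 mismatches, between Smp33 and Smp137; p = 6/16 = 0.375.

0.375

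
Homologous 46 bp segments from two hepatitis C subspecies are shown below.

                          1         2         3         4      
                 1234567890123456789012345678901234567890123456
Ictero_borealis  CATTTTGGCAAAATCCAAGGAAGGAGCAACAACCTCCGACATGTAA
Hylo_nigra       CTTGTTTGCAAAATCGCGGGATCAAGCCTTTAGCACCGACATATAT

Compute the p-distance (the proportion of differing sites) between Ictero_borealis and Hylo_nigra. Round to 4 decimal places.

The sequences differ at positions 2 (A/T), 4 (T/G), 7 (G/T), 16 (C/G), 17 (A/C), 18 (A/G), 22 (A/T), 23 (G/C), 24 (G/A), 28 (A/C), 29 (A/T), 30 (C/T), 31 (A/T), 33 (C/G), 35 (T/A), 43 (G/A), 46 (A/T).
There are 17 differences over 46 sites, so p = 17/46 = 0.3696.

0.3696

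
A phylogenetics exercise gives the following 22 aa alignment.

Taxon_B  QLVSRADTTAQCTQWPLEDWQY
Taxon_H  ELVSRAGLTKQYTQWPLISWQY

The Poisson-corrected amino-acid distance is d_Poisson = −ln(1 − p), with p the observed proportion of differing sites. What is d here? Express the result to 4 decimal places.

Differing sites — 1:Q/E; 7:D/G; 8:T/L; 10:A/K; 12:C/Y; 18:E/I; 19:D/S.
p = 7/22 = 0.318182.
d = −ln(1 − 0.318182) = −ln(0.681818) = 0.3830.

0.3830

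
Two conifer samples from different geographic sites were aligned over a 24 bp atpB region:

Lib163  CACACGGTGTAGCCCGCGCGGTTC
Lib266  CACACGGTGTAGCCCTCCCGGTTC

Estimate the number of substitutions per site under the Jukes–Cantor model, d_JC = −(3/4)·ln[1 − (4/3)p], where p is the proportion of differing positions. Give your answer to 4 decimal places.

0.0883

Mismatches occur at site 16 (G→T), site 18 (G→C).
p = 2/24 = 0.083333.
d = −0.75 · ln(1 − (4/3)·0.083333) = −0.75 · ln(0.888889) = −0.75 · (-0.117783) = 0.0883.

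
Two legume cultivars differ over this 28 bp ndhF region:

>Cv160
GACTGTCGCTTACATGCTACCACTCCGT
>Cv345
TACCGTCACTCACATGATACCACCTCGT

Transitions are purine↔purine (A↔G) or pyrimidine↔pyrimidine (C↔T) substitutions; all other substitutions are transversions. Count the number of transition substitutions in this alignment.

The sequences differ at positions 1 (G/T, transversion), 4 (T/C, transition), 8 (G/A, transition), 11 (T/C, transition), 17 (C/A, transversion), 24 (T/C, transition), 25 (C/T, transition).
Of the 7 differences, 5 transitions and 2 transversions, so the answer is 5.

5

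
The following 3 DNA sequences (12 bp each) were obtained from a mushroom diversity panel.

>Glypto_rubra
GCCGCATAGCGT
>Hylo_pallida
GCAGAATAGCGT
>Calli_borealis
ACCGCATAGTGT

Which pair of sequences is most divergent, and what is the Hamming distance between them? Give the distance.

Pairwise Hamming distances:
  Glypto_rubra vs Hylo_pallida: 2
  Glypto_rubra vs Calli_borealis: 2
  Hylo_pallida vs Calli_borealis: 4
The largest is 4, between Hylo_pallida and Calli_borealis.

4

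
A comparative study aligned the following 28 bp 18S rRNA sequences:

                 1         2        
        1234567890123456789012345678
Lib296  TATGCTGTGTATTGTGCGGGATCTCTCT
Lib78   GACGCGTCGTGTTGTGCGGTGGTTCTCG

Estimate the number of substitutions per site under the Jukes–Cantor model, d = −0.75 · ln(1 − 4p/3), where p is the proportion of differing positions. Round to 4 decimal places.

The sequences differ at positions 1 (T/G), 3 (T/C), 6 (T/G), 7 (G/T), 8 (T/C), 11 (A/G), 20 (G/T), 21 (A/G), 22 (T/G), 23 (C/T), 28 (T/G).
p = 11/28 = 0.392857.
d = −0.75 · ln(1 − (4/3)·0.392857) = −0.75 · ln(0.476191) = −0.75 · (-0.741936) = 0.5565.

0.5565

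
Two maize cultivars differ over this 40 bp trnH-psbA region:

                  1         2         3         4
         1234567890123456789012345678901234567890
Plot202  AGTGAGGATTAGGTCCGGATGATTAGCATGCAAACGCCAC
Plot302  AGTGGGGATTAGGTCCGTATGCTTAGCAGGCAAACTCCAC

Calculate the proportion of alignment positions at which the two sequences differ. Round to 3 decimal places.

Differing sites — 5:A/G; 18:G/T; 22:A/C; 29:T/G; 36:G/T.
There are 5 differences over 40 sites, so p = 5/40 = 0.125.

0.125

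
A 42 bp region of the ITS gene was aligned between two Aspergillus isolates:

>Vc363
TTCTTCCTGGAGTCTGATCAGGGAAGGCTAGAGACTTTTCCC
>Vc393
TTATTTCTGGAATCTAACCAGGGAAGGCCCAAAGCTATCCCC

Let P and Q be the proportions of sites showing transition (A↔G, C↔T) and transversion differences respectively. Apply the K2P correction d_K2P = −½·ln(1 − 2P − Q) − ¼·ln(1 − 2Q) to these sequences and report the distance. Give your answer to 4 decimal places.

Differing sites — 3:C/A (Tv); 6:C/T (Ti); 12:G/A (Ti); 16:G/A (Ti); 18:T/C (Ti); 29:T/C (Ti); 30:A/C (Tv); 31:G/A (Ti); 33:G/A (Ti); 34:A/G (Ti); 37:T/A (Tv); 39:T/C (Ti).
Of the 12 differences, 9 transitions and 3 transversions over 42 sites: P = 9/42 = 0.214286, Q = 3/42 = 0.071429.
d = −0.5·ln(0.499999) − 0.25·ln(0.857142) = −0.5·(-0.693149) − 0.25·(-0.154152) = 0.3851.

0.3851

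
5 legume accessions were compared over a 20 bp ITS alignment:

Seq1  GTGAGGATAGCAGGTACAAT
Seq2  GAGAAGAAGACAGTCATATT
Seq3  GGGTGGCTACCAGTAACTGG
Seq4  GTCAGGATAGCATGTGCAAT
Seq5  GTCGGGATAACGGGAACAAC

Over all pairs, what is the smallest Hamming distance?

3

Pairwise Hamming distances:
  Seq1 vs Seq2: 9
  Seq1 vs Seq3: 9
  Seq1 vs Seq4: 3
  Seq1 vs Seq5: 6
  Seq2 vs Seq3: 12
  Seq2 vs Seq4: 12
  Seq2 vs Seq5: 12
  Seq3 vs Seq4: 12
  Seq3 vs Seq5: 10
  Seq4 vs Seq5: 7
The smallest is 3, between Seq1 and Seq4.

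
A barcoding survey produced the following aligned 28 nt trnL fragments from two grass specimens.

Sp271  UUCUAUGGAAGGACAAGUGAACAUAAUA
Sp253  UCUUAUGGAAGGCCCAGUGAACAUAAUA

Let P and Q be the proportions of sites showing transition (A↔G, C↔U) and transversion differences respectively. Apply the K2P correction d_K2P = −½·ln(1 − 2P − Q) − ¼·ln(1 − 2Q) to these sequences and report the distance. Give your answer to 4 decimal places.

Differing sites — 2:U/C (Ti); 3:C/U (Ti); 13:A/C (Tv); 15:A/C (Tv).
Of the 4 differences, 2 transitions and 2 transversions over 28 sites: P = 2/28 = 0.071429, Q = 2/28 = 0.071429.
d = −0.5·ln(0.785713) − 0.25·ln(0.857142) = −0.5·(-0.241164) − 0.25·(-0.154152) = 0.1591.

0.1591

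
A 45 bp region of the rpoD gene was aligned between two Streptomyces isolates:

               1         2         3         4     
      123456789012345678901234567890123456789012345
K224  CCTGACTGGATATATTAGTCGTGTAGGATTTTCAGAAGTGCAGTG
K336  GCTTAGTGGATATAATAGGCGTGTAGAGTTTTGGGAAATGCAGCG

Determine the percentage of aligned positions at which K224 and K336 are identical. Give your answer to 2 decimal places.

75.56%

Mismatches occur at site 1 (C→G), site 4 (G→T), site 6 (C→G), site 15 (T→A), site 19 (T→G), site 27 (G→A), site 28 (A→G), site 33 (C→G), site 34 (A→G), site 38 (G→A), site 44 (T→C).
34 of the 45 sites match, so the percent identity is 34/45 × 100 = 75.56%.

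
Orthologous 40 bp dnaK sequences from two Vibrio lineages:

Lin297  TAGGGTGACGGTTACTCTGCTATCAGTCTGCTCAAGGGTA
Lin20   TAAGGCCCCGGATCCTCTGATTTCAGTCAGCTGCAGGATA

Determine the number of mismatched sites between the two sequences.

12

The sequences differ at positions 3 (G/A), 6 (T/C), 7 (G/C), 8 (A/C), 12 (T/A), 14 (A/C), 20 (C/A), 22 (A/T), 29 (T/A), 33 (C/G), 34 (A/C), 38 (G/A).
That gives 12 mismatches out of 40 aligned sites, so the Hamming distance is 12.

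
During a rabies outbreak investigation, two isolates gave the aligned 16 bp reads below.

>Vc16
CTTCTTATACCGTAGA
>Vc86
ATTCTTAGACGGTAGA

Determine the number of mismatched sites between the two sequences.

The sequences differ at positions 1 (C/A), 8 (T/G), 11 (C/G).
That gives 3 mismatches out of 16 aligned sites, so the Hamming distance is 3.

3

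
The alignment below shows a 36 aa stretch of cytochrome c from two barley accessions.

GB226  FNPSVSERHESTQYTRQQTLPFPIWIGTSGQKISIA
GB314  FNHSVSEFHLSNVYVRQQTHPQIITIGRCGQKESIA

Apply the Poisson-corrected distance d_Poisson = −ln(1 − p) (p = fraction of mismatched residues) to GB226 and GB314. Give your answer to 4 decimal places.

The sequences differ at positions 3 (P/H), 8 (R/F), 10 (E/L), 12 (T/N), 13 (Q/V), 15 (T/V), 20 (L/H), 22 (F/Q), 23 (P/I), 25 (W/T), 28 (T/R), 29 (S/C), 33 (I/E).
p = 13/36 = 0.361111.
d = −ln(1 − 0.361111) = −ln(0.638889) = 0.4480.

0.4480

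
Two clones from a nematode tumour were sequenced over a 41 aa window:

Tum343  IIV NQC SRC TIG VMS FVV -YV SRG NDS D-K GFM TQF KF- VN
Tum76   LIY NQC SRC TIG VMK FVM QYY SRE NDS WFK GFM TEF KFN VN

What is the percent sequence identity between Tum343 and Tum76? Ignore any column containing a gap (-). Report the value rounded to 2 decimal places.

78.95%

Excluding the 3 gap columns leaves 38 comparable sites.
Differing sites — 1:I/L; 3:V/Y; 15:S/K; 18:V/M; 21:V/Y; 24:G/E; 28:D/W; 35:Q/E.
30 of the 38 comparable sites match, so the percent identity is 30/38 × 100 = 78.95%.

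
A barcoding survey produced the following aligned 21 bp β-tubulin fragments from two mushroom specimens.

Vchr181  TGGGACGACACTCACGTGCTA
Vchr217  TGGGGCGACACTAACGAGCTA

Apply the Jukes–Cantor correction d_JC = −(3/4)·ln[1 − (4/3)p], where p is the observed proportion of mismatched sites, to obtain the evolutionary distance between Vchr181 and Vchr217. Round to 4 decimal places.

0.1585

Differing sites — 5:A/G; 13:C/A; 17:T/A.
p = 3/21 = 0.142857.
d = −0.75 · ln(1 − (4/3)·0.142857) = −0.75 · ln(0.809524) = −0.75 · (-0.211309) = 0.1585.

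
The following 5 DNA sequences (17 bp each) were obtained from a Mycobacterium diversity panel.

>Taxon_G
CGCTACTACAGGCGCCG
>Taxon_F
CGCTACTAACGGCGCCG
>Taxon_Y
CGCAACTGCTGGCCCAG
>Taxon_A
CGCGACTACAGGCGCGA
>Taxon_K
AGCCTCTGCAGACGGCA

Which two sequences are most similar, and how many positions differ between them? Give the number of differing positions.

2

Pairwise Hamming distances:
  Taxon_G vs Taxon_F: 2
  Taxon_G vs Taxon_Y: 5
  Taxon_G vs Taxon_A: 3
  Taxon_G vs Taxon_K: 7
  Taxon_F vs Taxon_Y: 6
  Taxon_F vs Taxon_A: 5
  Taxon_F vs Taxon_K: 9
  Taxon_Y vs Taxon_A: 6
  Taxon_Y vs Taxon_K: 9
  Taxon_A vs Taxon_K: 7
The smallest is 2, between Taxon_G and Taxon_F.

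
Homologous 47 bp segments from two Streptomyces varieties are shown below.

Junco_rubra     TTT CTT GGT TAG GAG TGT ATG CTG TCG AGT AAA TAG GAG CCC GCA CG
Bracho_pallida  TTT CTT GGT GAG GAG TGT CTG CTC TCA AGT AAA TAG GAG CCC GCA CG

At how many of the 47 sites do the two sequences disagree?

Differing sites — 10:T/G; 19:A/C; 24:G/C; 27:G/A.
That gives 4 mismatches out of 47 aligned sites, so the Hamming distance is 4.

4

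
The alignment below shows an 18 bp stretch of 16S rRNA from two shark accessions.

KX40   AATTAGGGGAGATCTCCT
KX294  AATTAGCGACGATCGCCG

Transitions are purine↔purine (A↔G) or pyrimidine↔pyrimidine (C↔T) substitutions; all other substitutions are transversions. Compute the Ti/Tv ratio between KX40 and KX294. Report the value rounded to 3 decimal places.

0.250

The sequences differ at positions 7 (G/C, transversion), 9 (G/A, transition), 10 (A/C, transversion), 15 (T/G, transversion), 18 (T/G, transversion).
Of the 5 differences, 1 transition and 4 transversions, so Ti/Tv = 1/4 = 0.250.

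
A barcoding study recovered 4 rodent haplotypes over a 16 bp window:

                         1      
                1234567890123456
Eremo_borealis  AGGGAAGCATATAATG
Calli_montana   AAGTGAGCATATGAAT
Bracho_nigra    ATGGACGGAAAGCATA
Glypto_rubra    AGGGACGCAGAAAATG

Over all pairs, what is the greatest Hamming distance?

Pairwise Hamming distances:
  Eremo_borealis vs Calli_montana: 6
  Eremo_borealis vs Bracho_nigra: 7
  Eremo_borealis vs Glypto_rubra: 3
  Calli_montana vs Bracho_nigra: 10
  Calli_montana vs Glypto_rubra: 9
  Bracho_nigra vs Glypto_rubra: 6
The largest is 10, between Calli_montana and Bracho_nigra.

10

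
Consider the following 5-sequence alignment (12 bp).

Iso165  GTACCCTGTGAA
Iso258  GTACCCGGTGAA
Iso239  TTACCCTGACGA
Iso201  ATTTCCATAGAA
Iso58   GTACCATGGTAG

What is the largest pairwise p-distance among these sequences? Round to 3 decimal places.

Pairwise Hamming distances:
  Iso165 vs Iso258: 1
  Iso165 vs Iso239: 4
  Iso165 vs Iso201: 6
  Iso165 vs Iso58: 4
  Iso258 vs Iso239: 5
  Iso258 vs Iso201: 6
  Iso258 vs Iso58: 5
  Iso239 vs Iso201: 7
  Iso239 vs Iso58: 6
  Iso201 vs Iso58: 9
The largest is 9 mismatches, between Iso201 and Iso58; p = 9/12 = 0.750.

0.750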